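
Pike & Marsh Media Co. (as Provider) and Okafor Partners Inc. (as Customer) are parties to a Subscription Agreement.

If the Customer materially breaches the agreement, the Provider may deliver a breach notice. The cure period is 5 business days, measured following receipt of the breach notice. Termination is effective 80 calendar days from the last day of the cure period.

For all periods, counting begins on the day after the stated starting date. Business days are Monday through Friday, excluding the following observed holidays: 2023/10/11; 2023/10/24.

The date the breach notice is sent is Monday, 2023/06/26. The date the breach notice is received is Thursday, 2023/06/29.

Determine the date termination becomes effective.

The last day of the cure period: 5 business days after Thursday, 2023/06/29, skipping weekends — Jun 30, Jul 3, Jul 4, Jul 5, Jul 6 — lands on Thursday, 2023/07/06.
The date termination becomes effective: 2023/07/06 + 80 days = 2023/09/24.

2023/09/24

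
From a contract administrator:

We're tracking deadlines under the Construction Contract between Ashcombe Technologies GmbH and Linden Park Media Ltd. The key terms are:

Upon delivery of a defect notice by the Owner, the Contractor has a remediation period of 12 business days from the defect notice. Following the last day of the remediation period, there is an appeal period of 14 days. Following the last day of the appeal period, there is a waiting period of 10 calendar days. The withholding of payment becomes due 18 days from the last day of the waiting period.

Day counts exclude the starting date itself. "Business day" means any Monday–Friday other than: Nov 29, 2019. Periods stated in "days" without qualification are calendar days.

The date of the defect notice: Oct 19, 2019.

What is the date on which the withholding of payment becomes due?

The last day of the remediation period: 12 business days after Saturday, Oct 19, 2019, skipping weekends — Oct 21, Oct 22, Oct 23, Oct 24, …, Nov 1, Nov 4, Nov 5 — lands on Tuesday, Nov 5, 2019.
The last day of the appeal period: 14 calendar days after Nov 5, 2019 is Nov 19, 2019.
The last day of the waiting period: 10 calendar days after Nov 19, 2019 is Nov 29, 2019.
The date on which the withholding of payment becomes due: Nov 29, 2019 + 18 days = Dec 17, 2019.

Dec 17, 2019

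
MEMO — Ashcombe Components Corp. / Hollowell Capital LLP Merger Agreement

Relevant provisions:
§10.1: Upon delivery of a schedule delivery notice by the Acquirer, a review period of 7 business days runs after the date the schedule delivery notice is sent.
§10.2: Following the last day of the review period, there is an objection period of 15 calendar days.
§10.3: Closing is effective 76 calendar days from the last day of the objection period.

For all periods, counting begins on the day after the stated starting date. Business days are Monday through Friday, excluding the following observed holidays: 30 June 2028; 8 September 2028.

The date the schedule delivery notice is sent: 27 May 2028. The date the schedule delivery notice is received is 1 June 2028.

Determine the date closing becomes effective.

5 September 2028

The last day of the review period: 7 business days after Saturday, 27 May 2028, skipping weekends — May 29, May 30, May 31, Jun 1, Jun 2, Jun 5, Jun 6 — lands on Tuesday, 6 June 2028.
Adding 15 calendar days to 6 June 2028 gives 21 June 2028, which is the last day of the objection period.
The date closing becomes effective: 21 June 2028 + 76 days = 5 September 2028.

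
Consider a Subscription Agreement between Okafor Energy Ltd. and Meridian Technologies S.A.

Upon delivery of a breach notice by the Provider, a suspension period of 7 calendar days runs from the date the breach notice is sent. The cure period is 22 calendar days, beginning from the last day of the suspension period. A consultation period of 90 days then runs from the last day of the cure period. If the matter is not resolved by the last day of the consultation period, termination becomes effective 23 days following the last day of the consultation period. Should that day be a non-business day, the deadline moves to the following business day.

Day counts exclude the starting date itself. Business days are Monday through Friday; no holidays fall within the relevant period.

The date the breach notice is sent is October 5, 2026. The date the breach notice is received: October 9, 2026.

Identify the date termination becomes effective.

February 24, 2027

Adding 7 calendar days to October 5, 2026 gives October 12, 2026, which is the last day of the suspension period.
The last day of the cure period: October 12, 2026 + 22 days = November 3, 2026.
The last day of the consultation period: 90 calendar days after November 3, 2026 is February 1, 2027.
Adding 23 calendar days to February 1, 2027 gives February 24, 2027, which is the date termination becomes effective. February 24, 2027 is a Wednesday, so no roll-forward applies.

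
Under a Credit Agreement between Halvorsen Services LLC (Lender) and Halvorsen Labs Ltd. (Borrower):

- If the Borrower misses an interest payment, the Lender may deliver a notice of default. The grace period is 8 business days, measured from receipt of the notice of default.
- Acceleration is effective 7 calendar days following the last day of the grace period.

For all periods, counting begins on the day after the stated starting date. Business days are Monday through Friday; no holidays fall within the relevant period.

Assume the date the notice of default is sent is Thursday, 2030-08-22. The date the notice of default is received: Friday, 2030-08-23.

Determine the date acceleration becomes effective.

From Friday, 2030-08-23, 8 business days (Aug 26, Aug 27, Aug 28, Aug 29, Aug 30, Sep 2, Sep 3, Sep 4, skipping weekends) brings us to Wednesday, 2030-09-04, which is the last day of the grace period.
The date acceleration becomes effective: 7 calendar days after 2030-09-04 is 2030-09-11.

2030-09-11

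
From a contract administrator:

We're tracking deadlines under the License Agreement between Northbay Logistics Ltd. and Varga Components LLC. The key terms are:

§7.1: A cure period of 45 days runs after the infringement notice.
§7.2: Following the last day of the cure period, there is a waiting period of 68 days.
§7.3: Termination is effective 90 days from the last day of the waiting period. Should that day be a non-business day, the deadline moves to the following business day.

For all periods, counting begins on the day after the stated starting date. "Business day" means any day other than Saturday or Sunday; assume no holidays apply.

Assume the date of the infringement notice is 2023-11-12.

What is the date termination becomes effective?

The last day of the cure period: 45 calendar days after 2023-11-12 is 2023-12-27.
The last day of the waiting period: 68 calendar days after 2023-12-27 is 2024-03-04.
Adding 90 calendar days to 2024-03-04 gives 2024-06-02, which is the date termination becomes effective. That falls on a Sunday, so it rolls to the next business day, Monday, 2024-06-03.

2024-06-03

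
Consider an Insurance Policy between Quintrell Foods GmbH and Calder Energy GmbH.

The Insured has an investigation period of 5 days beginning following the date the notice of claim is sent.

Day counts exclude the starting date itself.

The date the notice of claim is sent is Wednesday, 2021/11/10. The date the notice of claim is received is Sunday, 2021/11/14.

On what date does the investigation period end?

2021/11/15

The last day of the investigation period: 5 calendar days after 2021/11/10 is 2021/11/15.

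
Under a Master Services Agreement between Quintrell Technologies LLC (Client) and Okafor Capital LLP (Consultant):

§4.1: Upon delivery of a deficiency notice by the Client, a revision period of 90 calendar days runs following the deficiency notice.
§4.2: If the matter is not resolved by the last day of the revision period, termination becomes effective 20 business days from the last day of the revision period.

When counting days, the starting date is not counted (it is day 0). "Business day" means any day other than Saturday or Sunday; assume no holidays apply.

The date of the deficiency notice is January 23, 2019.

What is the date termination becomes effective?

May 21, 2019

Adding 90 calendar days to January 23, 2019 gives April 23, 2019, which is the last day of the revision period.
The date termination becomes effective: counting 20 business days from Tuesday, April 23, 2019 (Apr 24, Apr 25, Apr 26, Apr 29, …, May 17, May 20, May 21, skipping weekends) reaches Tuesday, May 21, 2019.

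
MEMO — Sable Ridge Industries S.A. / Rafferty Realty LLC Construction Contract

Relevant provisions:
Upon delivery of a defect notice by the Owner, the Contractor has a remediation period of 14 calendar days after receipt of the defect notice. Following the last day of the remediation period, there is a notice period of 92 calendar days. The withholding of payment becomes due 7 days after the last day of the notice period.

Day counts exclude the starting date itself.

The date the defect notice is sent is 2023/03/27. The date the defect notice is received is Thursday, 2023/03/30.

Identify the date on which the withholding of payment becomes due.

2023/07/21

The last day of the remediation period: 14 calendar days after 2023/03/30 is 2023/04/13.
The last day of the notice period: 92 calendar days after 2023/04/13 is 2023/07/14.
The date on which the withholding of payment becomes due: 7 calendar days after 2023/07/14 is 2023/07/21.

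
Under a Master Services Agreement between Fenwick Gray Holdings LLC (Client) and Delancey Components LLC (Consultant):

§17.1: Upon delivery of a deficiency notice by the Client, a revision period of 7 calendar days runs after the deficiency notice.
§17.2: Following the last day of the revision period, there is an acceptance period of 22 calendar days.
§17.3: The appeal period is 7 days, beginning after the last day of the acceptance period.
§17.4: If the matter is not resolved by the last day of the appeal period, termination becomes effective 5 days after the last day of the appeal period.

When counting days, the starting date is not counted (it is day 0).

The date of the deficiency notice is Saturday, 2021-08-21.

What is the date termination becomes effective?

2021-10-01

The last day of the revision period: 2021-08-21 + 7 days = 2021-08-28.
Adding 22 calendar days to 2021-08-28 gives 2021-09-19, which is the last day of the acceptance period.
The last day of the appeal period: 7 calendar days after 2021-09-19 is 2021-09-26.
The date termination becomes effective: 2021-09-26 + 5 days = 2021-10-01.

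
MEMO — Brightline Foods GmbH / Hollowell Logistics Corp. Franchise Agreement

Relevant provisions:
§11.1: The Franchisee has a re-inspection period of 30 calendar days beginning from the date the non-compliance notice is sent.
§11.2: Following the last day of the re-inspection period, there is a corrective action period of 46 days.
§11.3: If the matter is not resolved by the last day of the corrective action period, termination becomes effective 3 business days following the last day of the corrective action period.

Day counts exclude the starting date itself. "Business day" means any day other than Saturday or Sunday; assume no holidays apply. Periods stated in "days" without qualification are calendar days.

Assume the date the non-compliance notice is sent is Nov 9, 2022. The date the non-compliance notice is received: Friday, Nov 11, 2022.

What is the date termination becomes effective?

Jan 27, 2023

The last day of the re-inspection period: 30 calendar days after Nov 9, 2022 is Dec 9, 2022.
The last day of the corrective action period: 46 calendar days after Dec 9, 2022 is Jan 24, 2023.
The date termination becomes effective: counting 3 business days from Tuesday, Jan 24, 2023 (Jan 25, Jan 26, Jan 27, skipping weekends) reaches Friday, Jan 27, 2023.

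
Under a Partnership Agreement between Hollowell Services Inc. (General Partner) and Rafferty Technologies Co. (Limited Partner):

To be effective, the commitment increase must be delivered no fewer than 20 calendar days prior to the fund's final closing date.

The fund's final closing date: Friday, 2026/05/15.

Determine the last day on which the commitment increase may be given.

Counting back 20 calendar days from 2026/05/15 gives 2026/04/25.

2026/04/25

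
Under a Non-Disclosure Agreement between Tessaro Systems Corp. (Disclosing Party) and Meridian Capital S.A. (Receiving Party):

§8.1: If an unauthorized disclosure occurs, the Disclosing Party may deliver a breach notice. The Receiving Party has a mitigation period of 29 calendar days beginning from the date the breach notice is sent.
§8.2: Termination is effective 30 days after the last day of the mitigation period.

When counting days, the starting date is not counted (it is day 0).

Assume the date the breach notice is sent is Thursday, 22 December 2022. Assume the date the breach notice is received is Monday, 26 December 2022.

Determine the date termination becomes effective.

19 February 2023

The last day of the mitigation period: 22 December 2022 + 29 days = 20 January 2023.
The date termination becomes effective: 20 January 2023 + 30 days = 19 February 2023.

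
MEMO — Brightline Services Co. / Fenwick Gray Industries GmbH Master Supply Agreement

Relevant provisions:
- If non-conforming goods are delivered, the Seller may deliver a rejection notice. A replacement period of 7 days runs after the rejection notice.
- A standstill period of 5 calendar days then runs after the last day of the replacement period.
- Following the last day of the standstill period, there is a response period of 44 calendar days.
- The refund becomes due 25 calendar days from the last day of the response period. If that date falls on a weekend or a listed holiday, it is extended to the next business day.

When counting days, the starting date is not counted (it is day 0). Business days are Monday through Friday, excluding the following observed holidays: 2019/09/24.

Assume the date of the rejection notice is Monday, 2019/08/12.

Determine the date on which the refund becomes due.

2019/11/01

Adding 7 calendar days to 2019/08/12 gives 2019/08/19, which is the last day of the replacement period.
Adding 5 calendar days to 2019/08/19 gives 2019/08/24, which is the last day of the standstill period.
The last day of the response period: 2019/08/24 + 44 days = 2019/10/07.
The date on which the refund becomes due: 25 calendar days after 2019/10/07 is 2019/11/01. 2019/11/01 is a Friday and is not a listed holiday, so no roll-forward applies.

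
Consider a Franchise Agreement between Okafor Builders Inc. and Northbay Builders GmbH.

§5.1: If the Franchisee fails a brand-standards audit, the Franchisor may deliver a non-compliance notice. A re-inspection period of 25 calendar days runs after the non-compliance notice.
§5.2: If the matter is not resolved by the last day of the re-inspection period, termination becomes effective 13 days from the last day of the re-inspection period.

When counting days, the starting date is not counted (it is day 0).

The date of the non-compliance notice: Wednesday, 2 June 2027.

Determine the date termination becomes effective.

10 July 2027

Adding 25 calendar days to 2 June 2027 gives 27 June 2027, which is the last day of the re-inspection period.
The date termination becomes effective: 27 June 2027 + 13 days = 10 July 2027.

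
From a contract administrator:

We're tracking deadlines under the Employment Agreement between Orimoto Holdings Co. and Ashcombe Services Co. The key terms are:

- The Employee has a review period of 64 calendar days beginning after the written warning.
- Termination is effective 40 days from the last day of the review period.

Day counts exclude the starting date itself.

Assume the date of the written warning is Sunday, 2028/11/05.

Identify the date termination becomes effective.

Adding 64 calendar days to 2028/11/05 gives 2029/01/08, which is the last day of the review period.
The date termination becomes effective: 40 calendar days after 2029/01/08 is 2029/02/17.

2029/02/17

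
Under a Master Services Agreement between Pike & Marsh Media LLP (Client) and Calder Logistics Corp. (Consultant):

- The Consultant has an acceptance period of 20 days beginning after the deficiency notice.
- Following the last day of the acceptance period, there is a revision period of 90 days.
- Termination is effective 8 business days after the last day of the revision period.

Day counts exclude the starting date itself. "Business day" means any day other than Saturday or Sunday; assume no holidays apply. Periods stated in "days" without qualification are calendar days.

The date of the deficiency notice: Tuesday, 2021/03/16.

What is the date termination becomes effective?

The last day of the acceptance period: 2021/03/16 + 20 days = 2021/04/05.
The last day of the revision period: 2021/04/05 + 90 days = 2021/07/04.
The date termination becomes effective: counting 8 business days from Sunday, 2021/07/04 (Jul 5, Jul 6, Jul 7, Jul 8, Jul 9, Jul 12, Jul 13, Jul 14, skipping weekends) reaches Wednesday, 2021/07/14.

2021/07/14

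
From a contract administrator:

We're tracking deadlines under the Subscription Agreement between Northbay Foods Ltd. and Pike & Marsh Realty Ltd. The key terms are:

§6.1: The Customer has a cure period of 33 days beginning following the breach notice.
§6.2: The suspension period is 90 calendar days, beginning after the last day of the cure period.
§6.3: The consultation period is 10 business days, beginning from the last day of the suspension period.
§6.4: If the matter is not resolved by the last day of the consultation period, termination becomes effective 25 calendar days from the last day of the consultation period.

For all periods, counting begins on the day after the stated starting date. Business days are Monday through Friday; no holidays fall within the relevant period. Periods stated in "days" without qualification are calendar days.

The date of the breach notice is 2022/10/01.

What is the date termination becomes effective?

2023/03/12

The last day of the cure period: 33 calendar days after 2022/10/01 is 2022/11/03.
The last day of the suspension period: 90 calendar days after 2022/11/03 is 2023/02/01.
From Wednesday, 2023/02/01, 10 business days (Feb 2, Feb 3, Feb 6, Feb 7, Feb 8, Feb 9, Feb 10, Feb 13, Feb 14, Feb 15, skipping weekends) brings us to Wednesday, 2023/02/15, which is the last day of the consultation period.
The date termination becomes effective: 25 calendar days after 2023/02/15 is 2023/03/12.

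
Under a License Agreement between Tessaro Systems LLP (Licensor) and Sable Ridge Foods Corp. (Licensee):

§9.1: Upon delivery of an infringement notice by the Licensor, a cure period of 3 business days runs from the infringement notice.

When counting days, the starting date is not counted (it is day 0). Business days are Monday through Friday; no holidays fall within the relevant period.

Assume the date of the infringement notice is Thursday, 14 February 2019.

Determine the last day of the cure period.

The last day of the cure period: counting 3 business days from Thursday, 14 February 2019 (Feb 15, Feb 18, Feb 19, skipping weekends) reaches Tuesday, 19 February 2019.

19 February 2019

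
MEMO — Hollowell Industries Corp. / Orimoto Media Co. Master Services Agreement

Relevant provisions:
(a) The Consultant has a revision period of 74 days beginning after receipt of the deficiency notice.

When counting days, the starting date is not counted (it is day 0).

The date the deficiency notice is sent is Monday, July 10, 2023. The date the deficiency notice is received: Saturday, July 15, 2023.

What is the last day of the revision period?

The last day of the revision period: July 15, 2023 + 74 days = September 27, 2023.

September 27, 2023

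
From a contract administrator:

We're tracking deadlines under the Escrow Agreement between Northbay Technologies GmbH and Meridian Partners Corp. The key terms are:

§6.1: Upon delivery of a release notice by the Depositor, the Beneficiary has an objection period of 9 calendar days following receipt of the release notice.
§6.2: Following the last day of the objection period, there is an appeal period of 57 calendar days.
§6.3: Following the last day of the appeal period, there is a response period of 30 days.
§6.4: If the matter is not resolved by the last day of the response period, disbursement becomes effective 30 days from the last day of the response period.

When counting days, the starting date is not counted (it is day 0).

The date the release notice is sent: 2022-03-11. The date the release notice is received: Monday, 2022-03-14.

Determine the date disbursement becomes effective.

The last day of the objection period: 2022-03-14 + 9 days = 2022-03-23.
The last day of the appeal period: 2022-03-23 + 57 days = 2022-05-19.
Adding 30 calendar days to 2022-05-19 gives 2022-06-18, which is the last day of the response period.
The date disbursement becomes effective: 2022-06-18 + 30 days = 2022-07-18.

2022-07-18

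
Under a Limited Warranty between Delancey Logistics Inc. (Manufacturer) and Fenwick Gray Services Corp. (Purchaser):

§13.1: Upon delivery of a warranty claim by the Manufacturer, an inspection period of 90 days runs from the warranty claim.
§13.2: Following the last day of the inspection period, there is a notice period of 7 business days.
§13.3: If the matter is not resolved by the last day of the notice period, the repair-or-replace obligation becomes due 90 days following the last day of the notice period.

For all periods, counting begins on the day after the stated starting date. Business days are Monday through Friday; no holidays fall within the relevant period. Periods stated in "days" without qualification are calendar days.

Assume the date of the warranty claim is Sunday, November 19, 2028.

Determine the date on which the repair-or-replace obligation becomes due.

Adding 90 calendar days to November 19, 2028 gives February 17, 2029, which is the last day of the inspection period.
From Saturday, February 17, 2029, 7 business days (Feb 19, Feb 20, Feb 21, Feb 22, Feb 23, Feb 26, Feb 27, skipping weekends) brings us to Tuesday, February 27, 2029, which is the last day of the notice period.
The date on which the repair-or-replace obligation becomes due: February 27, 2029 + 90 days = May 28, 2029.

May 28, 2029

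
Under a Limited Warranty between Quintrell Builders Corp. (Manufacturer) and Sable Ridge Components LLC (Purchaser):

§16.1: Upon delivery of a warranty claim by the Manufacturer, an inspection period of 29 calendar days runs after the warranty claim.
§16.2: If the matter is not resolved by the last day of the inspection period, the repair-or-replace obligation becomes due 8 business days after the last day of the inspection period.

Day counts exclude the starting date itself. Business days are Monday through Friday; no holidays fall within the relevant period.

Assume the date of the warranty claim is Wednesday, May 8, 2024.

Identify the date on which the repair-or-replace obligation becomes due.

Jun 18, 2024

Adding 29 calendar days to May 8, 2024 gives Jun 6, 2024, which is the last day of the inspection period.
The date on which the repair-or-replace obligation becomes due: counting 8 business days from Thursday, Jun 6, 2024 (Jun 7, Jun 10, Jun 11, Jun 12, Jun 13, Jun 14, Jun 17, Jun 18, skipping weekends) reaches Tuesday, Jun 18, 2024.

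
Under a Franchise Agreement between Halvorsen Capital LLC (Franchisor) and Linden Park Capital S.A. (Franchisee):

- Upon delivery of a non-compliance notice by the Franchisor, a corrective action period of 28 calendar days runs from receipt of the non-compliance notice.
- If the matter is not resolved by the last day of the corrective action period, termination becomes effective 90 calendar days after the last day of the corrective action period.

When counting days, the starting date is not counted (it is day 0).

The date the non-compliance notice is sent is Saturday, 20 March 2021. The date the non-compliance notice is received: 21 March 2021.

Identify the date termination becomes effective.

17 July 2021

The last day of the corrective action period: 28 calendar days after 21 March 2021 is 18 April 2021.
The date termination becomes effective: 18 April 2021 + 90 days = 17 July 2021.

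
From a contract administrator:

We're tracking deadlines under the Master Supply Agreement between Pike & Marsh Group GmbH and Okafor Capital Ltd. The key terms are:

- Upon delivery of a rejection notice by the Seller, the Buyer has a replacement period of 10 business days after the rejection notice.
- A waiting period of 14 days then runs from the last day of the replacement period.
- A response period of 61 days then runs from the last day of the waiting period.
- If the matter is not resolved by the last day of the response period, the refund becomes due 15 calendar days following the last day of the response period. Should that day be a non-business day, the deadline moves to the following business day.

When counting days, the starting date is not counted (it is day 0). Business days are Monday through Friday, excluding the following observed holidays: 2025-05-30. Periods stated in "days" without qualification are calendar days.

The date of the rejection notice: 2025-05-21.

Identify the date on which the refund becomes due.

2025-09-03

From Wednesday, 2025-05-21, 10 business days (May 22, May 23, May 26, May 27, May 28, May 29, Jun 2, Jun 3, Jun 4, Jun 5, skipping weekends and the listed holiday on May 30) brings us to Thursday, 2025-06-05, which is the last day of the replacement period.
The last day of the waiting period: 2025-06-05 + 14 days = 2025-06-19.
Adding 61 calendar days to 2025-06-19 gives 2025-08-19, which is the last day of the response period.
The date on which the refund becomes due: 2025-08-19 + 15 days = 2025-09-03. 2025-09-03 is a Wednesday and is not a listed holiday, so no roll-forward applies.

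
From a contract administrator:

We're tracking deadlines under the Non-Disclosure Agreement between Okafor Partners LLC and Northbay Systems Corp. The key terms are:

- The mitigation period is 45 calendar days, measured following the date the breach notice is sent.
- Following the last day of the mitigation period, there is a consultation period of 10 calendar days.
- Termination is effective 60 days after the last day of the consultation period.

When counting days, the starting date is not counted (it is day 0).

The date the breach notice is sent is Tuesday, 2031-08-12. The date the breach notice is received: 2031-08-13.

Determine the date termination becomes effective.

2031-12-05

The last day of the mitigation period: 45 calendar days after 2031-08-12 is 2031-09-26.
Adding 10 calendar days to 2031-09-26 gives 2031-10-06, which is the last day of the consultation period.
The date termination becomes effective: 60 calendar days after 2031-10-06 is 2031-12-05.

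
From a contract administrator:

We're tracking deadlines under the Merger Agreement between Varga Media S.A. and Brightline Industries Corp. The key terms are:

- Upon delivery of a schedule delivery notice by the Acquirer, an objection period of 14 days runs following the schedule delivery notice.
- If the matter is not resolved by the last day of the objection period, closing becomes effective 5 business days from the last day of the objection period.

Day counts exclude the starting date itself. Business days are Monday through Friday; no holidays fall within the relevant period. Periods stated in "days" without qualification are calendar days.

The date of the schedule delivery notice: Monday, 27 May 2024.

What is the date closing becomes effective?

Adding 14 calendar days to 27 May 2024 gives 10 June 2024, which is the last day of the objection period.
The date closing becomes effective: 5 business days after Monday, 10 June 2024, skipping weekends — Jun 11, Jun 12, Jun 13, Jun 14, Jun 17 — lands on Monday, 17 June 2024.

17 June 2024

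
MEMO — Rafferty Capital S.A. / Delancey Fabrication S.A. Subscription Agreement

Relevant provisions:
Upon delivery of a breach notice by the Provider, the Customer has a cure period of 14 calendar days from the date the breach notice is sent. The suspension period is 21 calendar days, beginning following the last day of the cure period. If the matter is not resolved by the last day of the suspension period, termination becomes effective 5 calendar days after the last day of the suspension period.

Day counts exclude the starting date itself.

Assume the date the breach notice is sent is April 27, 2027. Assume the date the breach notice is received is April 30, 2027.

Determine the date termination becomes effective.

The last day of the cure period: 14 calendar days after April 27, 2027 is May 11, 2027.
Adding 21 calendar days to May 11, 2027 gives June 1, 2027, which is the last day of the suspension period.
The date termination becomes effective: June 1, 2027 + 5 days = June 6, 2027.

June 6, 2027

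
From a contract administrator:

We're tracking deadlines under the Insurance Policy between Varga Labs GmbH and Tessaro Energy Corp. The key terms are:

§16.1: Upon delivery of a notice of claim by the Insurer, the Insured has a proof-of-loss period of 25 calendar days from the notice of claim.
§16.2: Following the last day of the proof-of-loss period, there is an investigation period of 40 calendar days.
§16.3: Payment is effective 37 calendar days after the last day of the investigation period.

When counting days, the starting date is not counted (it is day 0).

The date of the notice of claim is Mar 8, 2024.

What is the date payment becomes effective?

The last day of the proof-of-loss period: Mar 8, 2024 + 25 days = Apr 2, 2024.
Adding 40 calendar days to Apr 2, 2024 gives May 12, 2024, which is the last day of the investigation period.
The date payment becomes effective: May 12, 2024 + 37 days = Jun 18, 2024.

Jun 18, 2024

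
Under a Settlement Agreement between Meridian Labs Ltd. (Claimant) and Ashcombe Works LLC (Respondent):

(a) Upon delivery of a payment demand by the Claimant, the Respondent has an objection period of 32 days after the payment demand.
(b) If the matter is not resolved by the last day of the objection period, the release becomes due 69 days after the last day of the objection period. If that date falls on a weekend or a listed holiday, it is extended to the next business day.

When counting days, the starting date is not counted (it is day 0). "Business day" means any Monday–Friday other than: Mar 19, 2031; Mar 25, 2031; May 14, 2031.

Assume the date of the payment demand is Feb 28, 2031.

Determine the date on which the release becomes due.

Jun 9, 2031

Adding 32 calendar days to Feb 28, 2031 gives Apr 1, 2031, which is the last day of the objection period.
The date on which the release becomes due: Apr 1, 2031 + 69 days = Jun 9, 2031. Jun 9, 2031 is a Monday and is not a listed holiday, so no roll-forward applies.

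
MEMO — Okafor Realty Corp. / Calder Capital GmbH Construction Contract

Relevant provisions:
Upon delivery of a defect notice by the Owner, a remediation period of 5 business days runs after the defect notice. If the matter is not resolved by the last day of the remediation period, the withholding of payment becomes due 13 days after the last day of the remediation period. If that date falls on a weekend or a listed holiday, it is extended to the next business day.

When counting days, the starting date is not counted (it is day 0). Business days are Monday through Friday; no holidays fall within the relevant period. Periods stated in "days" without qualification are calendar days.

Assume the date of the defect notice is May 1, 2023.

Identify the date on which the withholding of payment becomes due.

The last day of the remediation period: counting 5 business days from Monday, May 1, 2023 (May 2, May 3, May 4, May 5, May 8, skipping weekends) reaches Monday, May 8, 2023.
The date on which the withholding of payment becomes due: May 8, 2023 + 13 days = May 21, 2023. That falls on a Sunday, so it rolls to the next business day, Monday, May 22, 2023.

May 22, 2023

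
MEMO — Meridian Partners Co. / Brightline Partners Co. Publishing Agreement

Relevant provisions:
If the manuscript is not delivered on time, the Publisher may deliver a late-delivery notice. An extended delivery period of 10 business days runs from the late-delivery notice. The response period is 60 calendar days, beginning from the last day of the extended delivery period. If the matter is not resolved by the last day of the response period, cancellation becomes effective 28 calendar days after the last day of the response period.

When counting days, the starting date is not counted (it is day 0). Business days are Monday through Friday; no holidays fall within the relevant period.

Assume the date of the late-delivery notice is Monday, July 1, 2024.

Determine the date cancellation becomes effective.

From Monday, July 1, 2024, 10 business days (Jul 2, Jul 3, Jul 4, Jul 5, Jul 8, Jul 9, Jul 10, Jul 11, Jul 12, Jul 15, skipping weekends) brings us to Monday, July 15, 2024, which is the last day of the extended delivery period.
The last day of the response period: 60 calendar days after July 15, 2024 is September 13, 2024.
The date cancellation becomes effective: 28 calendar days after September 13, 2024 is October 11, 2024.

October 11, 2024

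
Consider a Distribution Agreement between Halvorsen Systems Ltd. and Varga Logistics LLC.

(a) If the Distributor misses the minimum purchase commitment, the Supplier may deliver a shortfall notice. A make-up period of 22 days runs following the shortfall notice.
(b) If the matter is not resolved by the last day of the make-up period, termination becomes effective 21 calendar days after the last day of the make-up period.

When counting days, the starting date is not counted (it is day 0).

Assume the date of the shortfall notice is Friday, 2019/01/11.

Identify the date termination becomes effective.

2019/02/23

Adding 22 calendar days to 2019/01/11 gives 2019/02/02, which is the last day of the make-up period.
The date termination becomes effective: 2019/02/02 + 21 days = 2019/02/23.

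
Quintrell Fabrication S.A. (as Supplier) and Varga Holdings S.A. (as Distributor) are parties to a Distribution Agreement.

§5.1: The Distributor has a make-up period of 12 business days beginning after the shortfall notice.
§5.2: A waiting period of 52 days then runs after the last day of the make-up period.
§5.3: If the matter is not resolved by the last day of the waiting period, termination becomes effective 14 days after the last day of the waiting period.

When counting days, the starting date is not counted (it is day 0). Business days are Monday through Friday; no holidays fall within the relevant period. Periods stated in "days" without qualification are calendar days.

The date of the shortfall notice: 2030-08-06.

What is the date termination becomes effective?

2030-10-27

From Tuesday, 2030-08-06, 12 business days (Aug 7, Aug 8, Aug 9, Aug 12, …, Aug 20, Aug 21, Aug 22, skipping weekends) brings us to Thursday, 2030-08-22, which is the last day of the make-up period.
The last day of the waiting period: 52 calendar days after 2030-08-22 is 2030-10-13.
Adding 14 calendar days to 2030-10-13 gives 2030-10-27, which is the date termination becomes effective.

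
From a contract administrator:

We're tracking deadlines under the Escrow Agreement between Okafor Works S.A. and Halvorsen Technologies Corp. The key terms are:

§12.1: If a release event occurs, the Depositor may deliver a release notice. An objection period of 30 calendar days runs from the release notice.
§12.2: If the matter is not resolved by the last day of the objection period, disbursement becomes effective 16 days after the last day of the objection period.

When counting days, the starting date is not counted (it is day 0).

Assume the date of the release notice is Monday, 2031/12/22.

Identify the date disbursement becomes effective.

Adding 30 calendar days to 2031/12/22 gives 2032/01/21, which is the last day of the objection period.
Adding 16 calendar days to 2032/01/21 gives 2032/02/06, which is the date disbursement becomes effective.

2032/02/06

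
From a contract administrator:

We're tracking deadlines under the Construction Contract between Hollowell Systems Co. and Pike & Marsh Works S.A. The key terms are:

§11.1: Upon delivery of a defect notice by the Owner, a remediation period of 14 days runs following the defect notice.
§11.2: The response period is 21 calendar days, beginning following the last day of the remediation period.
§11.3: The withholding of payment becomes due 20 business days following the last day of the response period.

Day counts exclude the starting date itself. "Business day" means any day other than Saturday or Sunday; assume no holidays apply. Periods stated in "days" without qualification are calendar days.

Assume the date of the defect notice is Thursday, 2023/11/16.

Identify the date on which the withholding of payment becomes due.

2024/01/18

The last day of the remediation period: 2023/11/16 + 14 days = 2023/11/30.
The last day of the response period: 2023/11/30 + 21 days = 2023/12/21.
From Thursday, 2023/12/21, 20 business days (Dec 22, Dec 25, Dec 26, Dec 27, …, Jan 16, Jan 17, Jan 18, skipping weekends) brings us to Thursday, 2024/01/18, which is the date on which the withholding of payment becomes due.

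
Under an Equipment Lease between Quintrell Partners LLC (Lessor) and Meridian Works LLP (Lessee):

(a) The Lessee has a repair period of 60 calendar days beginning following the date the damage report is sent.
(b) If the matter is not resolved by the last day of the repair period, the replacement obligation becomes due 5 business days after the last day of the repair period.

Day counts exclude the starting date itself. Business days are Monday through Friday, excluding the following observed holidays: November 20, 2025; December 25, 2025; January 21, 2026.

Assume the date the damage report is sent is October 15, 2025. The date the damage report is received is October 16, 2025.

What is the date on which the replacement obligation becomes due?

The last day of the repair period: 60 calendar days after October 15, 2025 is December 14, 2025.
From Sunday, December 14, 2025, 5 business days (Dec 15, Dec 16, Dec 17, Dec 18, Dec 19, skipping weekends) brings us to Friday, December 19, 2025, which is the date on which the replacement obligation becomes due.

December 19, 2025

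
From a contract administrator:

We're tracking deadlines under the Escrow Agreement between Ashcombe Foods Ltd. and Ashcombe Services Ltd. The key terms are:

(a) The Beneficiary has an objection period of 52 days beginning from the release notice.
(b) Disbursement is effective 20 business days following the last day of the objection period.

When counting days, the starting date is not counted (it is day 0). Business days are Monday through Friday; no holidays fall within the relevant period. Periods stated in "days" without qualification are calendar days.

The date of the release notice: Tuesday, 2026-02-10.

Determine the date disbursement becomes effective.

2026-05-01

Adding 52 calendar days to 2026-02-10 gives 2026-04-03, which is the last day of the objection period.
The date disbursement becomes effective: 20 business days after Friday, 2026-04-03, skipping weekends — Apr 6, Apr 7, Apr 8, Apr 9, …, Apr 29, Apr 30, May 1 — lands on Friday, 2026-05-01.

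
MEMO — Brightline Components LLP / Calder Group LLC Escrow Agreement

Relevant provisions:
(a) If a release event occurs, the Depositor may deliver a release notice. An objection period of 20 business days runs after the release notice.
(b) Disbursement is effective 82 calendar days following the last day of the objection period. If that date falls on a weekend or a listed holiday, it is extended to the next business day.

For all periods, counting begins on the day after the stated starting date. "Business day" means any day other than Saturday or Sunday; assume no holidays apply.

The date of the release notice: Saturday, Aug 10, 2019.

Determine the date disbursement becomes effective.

Nov 27, 2019

From Saturday, Aug 10, 2019, 20 business days (Aug 12, Aug 13, Aug 14, Aug 15, …, Sep 4, Sep 5, Sep 6, skipping weekends) brings us to Friday, Sep 6, 2019, which is the last day of the objection period.
Adding 82 calendar days to Sep 6, 2019 gives Nov 27, 2019, which is the date disbursement becomes effective. Nov 27, 2019 is a Wednesday, so no roll-forward applies.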